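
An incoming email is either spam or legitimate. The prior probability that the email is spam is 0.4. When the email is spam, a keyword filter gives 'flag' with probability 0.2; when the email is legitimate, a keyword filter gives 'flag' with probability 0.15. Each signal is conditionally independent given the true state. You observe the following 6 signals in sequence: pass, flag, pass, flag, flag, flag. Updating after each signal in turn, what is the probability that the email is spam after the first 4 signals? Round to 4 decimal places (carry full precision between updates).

After 'pass': P(spam) = 0.8·0.4000 / (0.8·0.4000 + 0.85·0.6000) ≈ 0.3855
After 'flag': P(spam) = 0.2·0.3855 / (0.2·0.3855 + 0.15·0.6145) ≈ 0.4555
After 'pass': P(spam) = 0.8·0.4555 / (0.8·0.4555 + 0.85·0.5445) ≈ 0.4405
After 'flag': P(spam) = 0.2·0.4405 / (0.2·0.4405 + 0.15·0.5595) ≈ 0.5122

0.5122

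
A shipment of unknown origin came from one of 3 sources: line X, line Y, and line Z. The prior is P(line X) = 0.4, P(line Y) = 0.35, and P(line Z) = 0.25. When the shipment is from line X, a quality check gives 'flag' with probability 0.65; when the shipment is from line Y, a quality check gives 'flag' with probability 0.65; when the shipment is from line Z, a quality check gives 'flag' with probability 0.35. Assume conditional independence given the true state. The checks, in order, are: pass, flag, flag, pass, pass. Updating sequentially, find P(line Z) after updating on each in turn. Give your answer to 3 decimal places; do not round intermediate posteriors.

0.382

After 'pass': normaliser = 0.35·0.4000 + 0.35·0.3500 + 0.65·0.2500; P(line X) ≈ 0.3294, P(line Y) ≈ 0.2882, P(line Z) ≈ 0.3824
After 'flag': normaliser = 0.65·0.3294 + 0.65·0.2882 + 0.35·0.3824; P(line X) ≈ 0.4000, P(line Y) ≈ 0.3500, P(line Z) ≈ 0.2500
After 'flag': normaliser = 0.65·0.4000 + 0.65·0.3500 + 0.35·0.2500; P(line X) ≈ 0.4522, P(line Y) ≈ 0.3957, P(line Z) ≈ 0.1522
After 'pass': normaliser = 0.35·0.4522 + 0.35·0.3957 + 0.65·0.1522; P(line X) ≈ 0.4000, P(line Y) ≈ 0.3500, P(line Z) ≈ 0.2500
After 'pass': normaliser = 0.35·0.4000 + 0.35·0.3500 + 0.65·0.2500; P(line X) ≈ 0.3294, P(line Y) ≈ 0.2882, P(line Z) ≈ 0.3824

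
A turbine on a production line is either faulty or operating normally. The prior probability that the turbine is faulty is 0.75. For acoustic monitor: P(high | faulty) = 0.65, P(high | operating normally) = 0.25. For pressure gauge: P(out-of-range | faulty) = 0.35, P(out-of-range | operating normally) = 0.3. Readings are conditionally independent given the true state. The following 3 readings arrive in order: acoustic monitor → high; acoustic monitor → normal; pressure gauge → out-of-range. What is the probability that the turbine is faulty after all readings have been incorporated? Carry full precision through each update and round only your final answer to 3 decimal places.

0.809

Apply Bayes' rule sequentially, carrying P(faulty) forward.
After acoustic monitor='high': P(faulty) = 0.65·0.7500 / (0.65·0.7500 + 0.25·0.2500) ≈ 0.8864
After acoustic monitor='normal': P(faulty) = 0.35·0.8864 / (0.35·0.8864 + 0.75·0.1136) ≈ 0.7845
After pressure gauge='out-of-range': P(faulty) = 0.35·0.7845 / (0.35·0.7845 + 0.3·0.2155) ≈ 0.8094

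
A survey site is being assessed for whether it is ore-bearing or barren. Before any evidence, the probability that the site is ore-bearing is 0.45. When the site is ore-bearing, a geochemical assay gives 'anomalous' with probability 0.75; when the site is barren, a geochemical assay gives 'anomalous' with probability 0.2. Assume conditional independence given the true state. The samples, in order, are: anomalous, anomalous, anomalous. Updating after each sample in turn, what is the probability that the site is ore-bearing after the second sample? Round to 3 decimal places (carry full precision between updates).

0.920

Apply Bayes' rule sequentially, carrying P(ore) forward.
After 'anomalous': P(ore) = 0.75·0.4500 / (0.75·0.4500 + 0.2·0.5500) ≈ 0.7542
After 'anomalous': P(ore) = 0.75·0.7542 / (0.75·0.7542 + 0.2·0.2458) ≈ 0.9200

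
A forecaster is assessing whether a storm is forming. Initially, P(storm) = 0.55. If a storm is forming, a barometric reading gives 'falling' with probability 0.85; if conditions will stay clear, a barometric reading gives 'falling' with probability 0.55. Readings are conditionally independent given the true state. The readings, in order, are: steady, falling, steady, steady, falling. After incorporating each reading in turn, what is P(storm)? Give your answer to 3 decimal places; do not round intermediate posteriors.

After 'steady': P(storm) = 0.15·0.5500 / (0.15·0.5500 + 0.45·0.4500) ≈ 0.2895
After 'falling': P(storm) = 0.85·0.2895 / (0.85·0.2895 + 0.55·0.7105) ≈ 0.3864
After 'steady': P(storm) = 0.15·0.3864 / (0.15·0.3864 + 0.45·0.6136) ≈ 0.1735
After 'steady': P(storm) = 0.15·0.1735 / (0.15·0.1735 + 0.45·0.8265) ≈ 0.0654
After 'falling': P(storm) = 0.85·0.0654 / (0.85·0.0654 + 0.55·0.9346) ≈ 0.0976

0.098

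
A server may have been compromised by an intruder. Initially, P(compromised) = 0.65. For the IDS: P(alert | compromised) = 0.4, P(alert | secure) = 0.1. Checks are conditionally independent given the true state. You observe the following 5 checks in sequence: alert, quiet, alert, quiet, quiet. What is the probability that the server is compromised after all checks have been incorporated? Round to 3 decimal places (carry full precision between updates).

0.898

Apply Bayes' rule sequentially, carrying P(compromised) forward.
After 'alert': P(compromised) = 0.4·0.6500 / (0.4·0.6500 + 0.1·0.3500) ≈ 0.8814
After 'quiet': P(compromised) = 0.6·0.8814 / (0.6·0.8814 + 0.9·0.1186) ≈ 0.8320
After 'alert': P(compromised) = 0.4·0.8320 / (0.4·0.8320 + 0.1·0.1680) ≈ 0.9519
After 'quiet': P(compromised) = 0.6·0.9519 / (0.6·0.9519 + 0.9·0.0481) ≈ 0.9296
After 'quiet': P(compromised) = 0.6·0.9296 / (0.6·0.9296 + 0.9·0.0704) ≈ 0.8980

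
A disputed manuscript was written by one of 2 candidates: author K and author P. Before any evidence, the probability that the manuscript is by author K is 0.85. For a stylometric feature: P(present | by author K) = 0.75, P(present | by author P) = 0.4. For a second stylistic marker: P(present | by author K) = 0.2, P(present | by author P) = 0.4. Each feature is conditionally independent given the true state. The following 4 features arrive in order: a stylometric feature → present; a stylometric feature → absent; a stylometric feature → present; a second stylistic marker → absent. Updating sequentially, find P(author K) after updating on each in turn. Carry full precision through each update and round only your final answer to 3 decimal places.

After a stylometric feature='present': P(author K) = 0.75·0.8500 / (0.75·0.8500 + 0.4·0.1500) ≈ 0.9140
After a stylometric feature='absent': P(author K) = 0.25·0.9140 / (0.25·0.9140 + 0.6·0.0860) ≈ 0.8157
After a stylometric feature='present': P(author K) = 0.75·0.8157 / (0.75·0.8157 + 0.4·0.1843) ≈ 0.8925
After a second stylistic marker='absent': P(author K) = 0.8·0.8925 / (0.8·0.8925 + 0.6·0.1075) ≈ 0.9171

0.917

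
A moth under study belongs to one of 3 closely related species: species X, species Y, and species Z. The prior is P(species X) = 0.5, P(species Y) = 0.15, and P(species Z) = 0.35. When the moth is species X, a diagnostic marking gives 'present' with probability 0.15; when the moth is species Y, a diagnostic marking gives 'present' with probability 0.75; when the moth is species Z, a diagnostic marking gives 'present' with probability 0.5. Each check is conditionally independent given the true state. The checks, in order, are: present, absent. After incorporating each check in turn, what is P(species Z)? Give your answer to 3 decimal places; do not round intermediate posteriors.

0.488

Apply Bayes' rule sequentially, carrying P(species Z) forward.
After 'present': normaliser = 0.15·0.5000 + 0.75·0.1500 + 0.5·0.3500; P(species X) ≈ 0.2069, P(species Y) ≈ 0.3103, P(species Z) ≈ 0.4828
After 'absent': normaliser = 0.85·0.2069 + 0.25·0.3103 + 0.5·0.4828; P(species X) ≈ 0.3554, P(species Y) ≈ 0.1568, P(species Z) ≈ 0.4878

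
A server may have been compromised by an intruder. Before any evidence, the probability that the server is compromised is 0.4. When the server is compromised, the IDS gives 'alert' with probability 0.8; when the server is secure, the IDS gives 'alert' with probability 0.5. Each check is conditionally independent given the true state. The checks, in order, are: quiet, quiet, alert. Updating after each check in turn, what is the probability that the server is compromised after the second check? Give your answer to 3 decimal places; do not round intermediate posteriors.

Each posterior becomes the prior for the next update.
After 'quiet': P(compromised) = 0.2·0.4000 / (0.2·0.4000 + 0.5·0.6000) ≈ 0.2105
After 'quiet': P(compromised) = 0.2·0.2105 / (0.2·0.2105 + 0.5·0.7895) ≈ 0.0964

0.096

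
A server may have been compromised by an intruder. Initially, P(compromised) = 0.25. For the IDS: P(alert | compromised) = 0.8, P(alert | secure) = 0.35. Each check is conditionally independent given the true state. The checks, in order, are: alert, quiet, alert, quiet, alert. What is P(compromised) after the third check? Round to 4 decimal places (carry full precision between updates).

Apply Bayes' rule sequentially, carrying P(compromised) forward.
After 'alert': P(compromised) = 0.8·0.2500 / (0.8·0.2500 + 0.35·0.7500) ≈ 0.4324
After 'quiet': P(compromised) = 0.2·0.4324 / (0.2·0.4324 + 0.65·0.5676) ≈ 0.1899
After 'alert': P(compromised) = 0.8·0.1899 / (0.8·0.1899 + 0.35·0.8101) ≈ 0.3489

0.3489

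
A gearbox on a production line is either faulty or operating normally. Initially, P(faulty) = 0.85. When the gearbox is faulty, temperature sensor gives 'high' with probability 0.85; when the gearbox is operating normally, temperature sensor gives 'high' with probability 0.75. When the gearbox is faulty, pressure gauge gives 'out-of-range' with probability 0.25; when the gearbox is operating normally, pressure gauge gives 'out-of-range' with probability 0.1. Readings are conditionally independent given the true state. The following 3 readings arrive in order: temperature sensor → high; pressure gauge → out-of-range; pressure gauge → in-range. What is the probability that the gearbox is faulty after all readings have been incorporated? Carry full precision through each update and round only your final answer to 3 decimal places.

Apply Bayes' rule sequentially, carrying P(faulty) forward.
After temperature sensor='high': P(faulty) = 0.85·0.8500 / (0.85·0.8500 + 0.75·0.1500) ≈ 0.8653
After pressure gauge='out-of-range': P(faulty) = 0.25·0.8653 / (0.25·0.8653 + 0.1·0.1347) ≈ 0.9414
After pressure gauge='in-range': P(faulty) = 0.75·0.9414 / (0.75·0.9414 + 0.9·0.0586) ≈ 0.9305

0.930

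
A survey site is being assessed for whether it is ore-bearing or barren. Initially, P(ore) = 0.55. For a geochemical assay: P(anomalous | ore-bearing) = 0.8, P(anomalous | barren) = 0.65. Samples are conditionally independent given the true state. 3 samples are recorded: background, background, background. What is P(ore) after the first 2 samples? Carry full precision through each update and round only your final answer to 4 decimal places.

0.2853

Each posterior becomes the prior for the next update.
After 'background': P(ore) = 0.2·0.5500 / (0.2·0.5500 + 0.35·0.4500) ≈ 0.4112
After 'background': P(ore) = 0.2·0.4112 / (0.2·0.4112 + 0.35·0.5888) ≈ 0.2853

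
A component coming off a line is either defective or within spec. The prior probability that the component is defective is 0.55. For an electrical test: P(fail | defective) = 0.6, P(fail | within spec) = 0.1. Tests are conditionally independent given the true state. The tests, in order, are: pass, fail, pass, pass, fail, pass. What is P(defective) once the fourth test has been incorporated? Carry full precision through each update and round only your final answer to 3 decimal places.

0.392

After 'pass': P(defective) = 0.4·0.5500 / (0.4·0.5500 + 0.9·0.4500) ≈ 0.3520
After 'fail': P(defective) = 0.6·0.3520 / (0.6·0.3520 + 0.1·0.6480) ≈ 0.7652
After 'pass': P(defective) = 0.4·0.7652 / (0.4·0.7652 + 0.9·0.2348) ≈ 0.5916
After 'pass': P(defective) = 0.4·0.5916 / (0.4·0.5916 + 0.9·0.4084) ≈ 0.3917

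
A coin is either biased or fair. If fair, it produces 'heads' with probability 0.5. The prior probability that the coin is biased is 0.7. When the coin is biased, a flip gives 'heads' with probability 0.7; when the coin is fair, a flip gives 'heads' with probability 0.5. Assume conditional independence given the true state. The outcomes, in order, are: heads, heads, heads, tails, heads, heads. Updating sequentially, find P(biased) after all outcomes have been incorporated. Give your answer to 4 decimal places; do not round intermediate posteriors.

After 'heads': P(biased) = 0.7·0.7000 / (0.7·0.7000 + 0.5·0.3000) ≈ 0.7656
After 'heads': P(biased) = 0.7·0.7656 / (0.7·0.7656 + 0.5·0.2344) ≈ 0.8206
After 'heads': P(biased) = 0.7·0.8206 / (0.7·0.8206 + 0.5·0.1794) ≈ 0.8649
After 'tails': P(biased) = 0.3·0.8649 / (0.3·0.8649 + 0.5·0.1351) ≈ 0.7935
After 'heads': P(biased) = 0.7·0.7935 / (0.7·0.7935 + 0.5·0.2065) ≈ 0.8432
After 'heads': P(biased) = 0.7·0.8432 / (0.7·0.8432 + 0.5·0.1568) ≈ 0.8828

0.8828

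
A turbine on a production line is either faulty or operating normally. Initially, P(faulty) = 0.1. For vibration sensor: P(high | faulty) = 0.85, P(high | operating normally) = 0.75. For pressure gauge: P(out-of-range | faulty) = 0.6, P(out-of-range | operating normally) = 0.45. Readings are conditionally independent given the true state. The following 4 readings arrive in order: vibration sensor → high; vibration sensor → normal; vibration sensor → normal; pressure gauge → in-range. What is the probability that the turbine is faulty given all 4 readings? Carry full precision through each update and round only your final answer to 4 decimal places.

0.0319

After vibration sensor='high': P(faulty) = 0.85·0.1000 / (0.85·0.1000 + 0.75·0.9000) ≈ 0.1118
After vibration sensor='normal': P(faulty) = 0.15·0.1118 / (0.15·0.1118 + 0.25·0.8882) ≈ 0.0702
After vibration sensor='normal': P(faulty) = 0.15·0.0702 / (0.15·0.0702 + 0.25·0.9298) ≈ 0.0434
After pressure gauge='in-range': P(faulty) = 0.4·0.0434 / (0.4·0.0434 + 0.55·0.9566) ≈ 0.0319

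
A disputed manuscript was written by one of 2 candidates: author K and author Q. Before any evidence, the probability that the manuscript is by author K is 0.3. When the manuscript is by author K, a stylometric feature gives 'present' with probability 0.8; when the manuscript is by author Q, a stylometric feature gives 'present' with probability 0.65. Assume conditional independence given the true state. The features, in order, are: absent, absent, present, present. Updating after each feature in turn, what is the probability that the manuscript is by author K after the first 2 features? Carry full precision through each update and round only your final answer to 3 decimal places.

After 'absent': P(author K) = 0.2·0.3000 / (0.2·0.3000 + 0.35·0.7000) ≈ 0.1967
After 'absent': P(author K) = 0.2·0.1967 / (0.2·0.1967 + 0.35·0.8033) ≈ 0.1228

0.123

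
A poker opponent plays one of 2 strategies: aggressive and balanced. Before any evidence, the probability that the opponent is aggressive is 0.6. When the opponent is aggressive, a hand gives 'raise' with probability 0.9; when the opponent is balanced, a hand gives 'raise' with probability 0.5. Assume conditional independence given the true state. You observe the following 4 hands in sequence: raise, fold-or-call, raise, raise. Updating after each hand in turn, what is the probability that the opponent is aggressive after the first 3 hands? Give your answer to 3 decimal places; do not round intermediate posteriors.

0.493

Apply Bayes' rule sequentially, carrying P(aggressive) forward.
After 'raise': P(aggressive) = 0.9·0.6000 / (0.9·0.6000 + 0.5·0.4000) ≈ 0.7297
After 'fold-or-call': P(aggressive) = 0.1·0.7297 / (0.1·0.7297 + 0.5·0.2703) ≈ 0.3506
After 'raise': P(aggressive) = 0.9·0.3506 / (0.9·0.3506 + 0.5·0.6494) ≈ 0.4929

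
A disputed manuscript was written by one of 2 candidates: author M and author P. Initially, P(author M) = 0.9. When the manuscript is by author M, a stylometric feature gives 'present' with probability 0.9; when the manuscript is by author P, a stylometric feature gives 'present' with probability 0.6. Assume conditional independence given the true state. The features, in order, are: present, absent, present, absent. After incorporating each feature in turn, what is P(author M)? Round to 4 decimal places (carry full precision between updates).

0.5586

After 'present': P(author M) = 0.9·0.9000 / (0.9·0.9000 + 0.6·0.1000) ≈ 0.9310
After 'absent': P(author M) = 0.1·0.9310 / (0.1·0.9310 + 0.4·0.0690) ≈ 0.7714
After 'present': P(author M) = 0.9·0.7714 / (0.9·0.7714 + 0.6·0.2286) ≈ 0.8351
After 'absent': P(author M) = 0.1·0.8351 / (0.1·0.8351 + 0.4·0.1649) ≈ 0.5586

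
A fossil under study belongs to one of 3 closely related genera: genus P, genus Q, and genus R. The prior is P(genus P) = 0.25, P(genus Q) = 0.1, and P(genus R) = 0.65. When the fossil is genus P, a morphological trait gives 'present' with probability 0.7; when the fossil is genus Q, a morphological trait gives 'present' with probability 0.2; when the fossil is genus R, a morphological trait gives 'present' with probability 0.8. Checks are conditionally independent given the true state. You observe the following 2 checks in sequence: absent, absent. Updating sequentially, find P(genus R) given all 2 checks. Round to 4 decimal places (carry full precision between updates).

0.2311

After 'absent': normaliser = 0.3·0.2500 + 0.8·0.1000 + 0.2·0.6500; P(genus P) ≈ 0.2632, P(genus Q) ≈ 0.2807, P(genus R) ≈ 0.4561
After 'absent': normaliser = 0.3·0.2632 + 0.8·0.2807 + 0.2·0.4561; P(genus P) ≈ 0.2000, P(genus Q) ≈ 0.5689, P(genus R) ≈ 0.2311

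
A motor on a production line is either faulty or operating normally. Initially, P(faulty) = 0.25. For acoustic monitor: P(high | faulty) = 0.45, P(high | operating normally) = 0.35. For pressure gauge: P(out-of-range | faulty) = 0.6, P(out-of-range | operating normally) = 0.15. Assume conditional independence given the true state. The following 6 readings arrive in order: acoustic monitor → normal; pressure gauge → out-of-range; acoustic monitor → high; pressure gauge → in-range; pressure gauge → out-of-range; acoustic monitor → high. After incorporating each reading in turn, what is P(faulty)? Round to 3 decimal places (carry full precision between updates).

0.778

After acoustic monitor='normal': P(faulty) = 0.55·0.2500 / (0.55·0.2500 + 0.65·0.7500) ≈ 0.2200
After pressure gauge='out-of-range': P(faulty) = 0.6·0.2200 / (0.6·0.2200 + 0.15·0.7800) ≈ 0.5301
After acoustic monitor='high': P(faulty) = 0.45·0.5301 / (0.45·0.5301 + 0.35·0.4699) ≈ 0.5919
After pressure gauge='in-range': P(faulty) = 0.4·0.5919 / (0.4·0.5919 + 0.85·0.4081) ≈ 0.4057
After pressure gauge='out-of-range': P(faulty) = 0.6·0.4057 / (0.6·0.4057 + 0.15·0.5943) ≈ 0.7319
After acoustic monitor='high': P(faulty) = 0.45·0.7319 / (0.45·0.7319 + 0.35·0.2681) ≈ 0.7783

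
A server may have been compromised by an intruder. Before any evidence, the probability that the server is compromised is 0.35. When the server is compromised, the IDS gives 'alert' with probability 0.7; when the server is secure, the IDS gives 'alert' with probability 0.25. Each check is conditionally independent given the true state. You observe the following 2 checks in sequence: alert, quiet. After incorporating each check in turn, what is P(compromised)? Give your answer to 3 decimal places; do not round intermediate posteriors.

After 'alert': P(compromised) = 0.7·0.3500 / (0.7·0.3500 + 0.25·0.6500) ≈ 0.6012
After 'quiet': P(compromised) = 0.3·0.6012 / (0.3·0.6012 + 0.75·0.3988) ≈ 0.3762

0.376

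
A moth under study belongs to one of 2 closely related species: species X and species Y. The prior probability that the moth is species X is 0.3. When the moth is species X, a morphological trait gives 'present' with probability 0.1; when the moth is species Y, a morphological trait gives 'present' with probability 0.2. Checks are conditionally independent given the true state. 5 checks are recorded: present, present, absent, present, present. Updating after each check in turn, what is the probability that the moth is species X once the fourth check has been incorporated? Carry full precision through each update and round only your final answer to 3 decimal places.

Each posterior becomes the prior for the next update.
After 'present': P(species X) = 0.1·0.3000 / (0.1·0.3000 + 0.2·0.7000) ≈ 0.1765
After 'present': P(species X) = 0.1·0.1765 / (0.1·0.1765 + 0.2·0.8235) ≈ 0.0968
After 'absent': P(species X) = 0.9·0.0968 / (0.9·0.0968 + 0.8·0.9032) ≈ 0.1076
After 'present': P(species X) = 0.1·0.1076 / (0.1·0.1076 + 0.2·0.8924) ≈ 0.0568

0.057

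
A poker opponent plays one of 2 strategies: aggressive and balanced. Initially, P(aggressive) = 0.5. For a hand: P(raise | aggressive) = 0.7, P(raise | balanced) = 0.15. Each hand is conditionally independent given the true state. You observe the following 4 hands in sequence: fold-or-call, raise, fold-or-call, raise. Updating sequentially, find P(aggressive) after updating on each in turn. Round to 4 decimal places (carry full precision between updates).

0.7307

Each posterior becomes the prior for the next update.
After 'fold-or-call': P(aggressive) = 0.3·0.5000 / (0.3·0.5000 + 0.85·0.5000) ≈ 0.2609
After 'raise': P(aggressive) = 0.7·0.2609 / (0.7·0.2609 + 0.15·0.7391) ≈ 0.6222
After 'fold-or-call': P(aggressive) = 0.3·0.6222 / (0.3·0.6222 + 0.85·0.3778) ≈ 0.3676
After 'raise': P(aggressive) = 0.7·0.3676 / (0.7·0.3676 + 0.15·0.6324) ≈ 0.7307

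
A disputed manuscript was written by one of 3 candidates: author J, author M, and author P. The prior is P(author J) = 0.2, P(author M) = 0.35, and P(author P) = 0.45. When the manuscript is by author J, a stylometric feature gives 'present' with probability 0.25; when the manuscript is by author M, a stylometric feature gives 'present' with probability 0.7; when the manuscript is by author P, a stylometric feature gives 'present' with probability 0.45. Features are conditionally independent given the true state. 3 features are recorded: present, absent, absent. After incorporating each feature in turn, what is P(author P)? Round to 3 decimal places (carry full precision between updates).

0.550

Each posterior becomes the prior for the next update.
After 'present': normaliser = 0.25·0.2000 + 0.7·0.3500 + 0.45·0.4500; P(author J) ≈ 0.1005, P(author M) ≈ 0.4925, P(author P) ≈ 0.4070
After 'absent': normaliser = 0.75·0.1005 + 0.3·0.4925 + 0.55·0.4070; P(author J) ≈ 0.1686, P(author M) ≈ 0.3305, P(author P) ≈ 0.5008
After 'absent': normaliser = 0.75·0.1686 + 0.3·0.3305 + 0.55·0.5008; P(author J) ≈ 0.2524, P(author M) ≈ 0.1979, P(author P) ≈ 0.5497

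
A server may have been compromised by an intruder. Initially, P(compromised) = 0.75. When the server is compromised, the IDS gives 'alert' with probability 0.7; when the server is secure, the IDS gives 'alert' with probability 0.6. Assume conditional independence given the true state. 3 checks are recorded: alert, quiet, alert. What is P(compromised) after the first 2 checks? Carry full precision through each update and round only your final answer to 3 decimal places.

Apply Bayes' rule sequentially, carrying P(compromised) forward.
After 'alert': P(compromised) = 0.7·0.7500 / (0.7·0.7500 + 0.6·0.2500) ≈ 0.7778
After 'quiet': P(compromised) = 0.3·0.7778 / (0.3·0.7778 + 0.4·0.2222) ≈ 0.7241

0.724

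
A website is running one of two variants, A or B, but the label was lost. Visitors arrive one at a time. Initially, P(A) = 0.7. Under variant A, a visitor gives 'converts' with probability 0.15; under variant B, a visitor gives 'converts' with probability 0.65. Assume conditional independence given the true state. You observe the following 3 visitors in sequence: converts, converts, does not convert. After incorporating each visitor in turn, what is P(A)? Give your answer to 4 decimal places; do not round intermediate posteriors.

0.2318

After 'converts': P(A) = 0.15·0.7000 / (0.15·0.7000 + 0.65·0.3000) ≈ 0.3500
After 'converts': P(A) = 0.15·0.3500 / (0.15·0.3500 + 0.65·0.6500) ≈ 0.1105
After 'does not convert': P(A) = 0.85·0.1105 / (0.85·0.1105 + 0.35·0.8895) ≈ 0.2318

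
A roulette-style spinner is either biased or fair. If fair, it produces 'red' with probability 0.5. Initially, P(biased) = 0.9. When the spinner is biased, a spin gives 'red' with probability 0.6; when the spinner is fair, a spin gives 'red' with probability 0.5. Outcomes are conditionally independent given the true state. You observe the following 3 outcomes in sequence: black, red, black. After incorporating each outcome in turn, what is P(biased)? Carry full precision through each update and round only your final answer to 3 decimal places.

0.874

After 'black': P(biased) = 0.4·0.9000 / (0.4·0.9000 + 0.5·0.1000) ≈ 0.8780
After 'red': P(biased) = 0.6·0.8780 / (0.6·0.8780 + 0.5·0.1220) ≈ 0.8963
After 'black': P(biased) = 0.4·0.8963 / (0.4·0.8963 + 0.5·0.1037) ≈ 0.8736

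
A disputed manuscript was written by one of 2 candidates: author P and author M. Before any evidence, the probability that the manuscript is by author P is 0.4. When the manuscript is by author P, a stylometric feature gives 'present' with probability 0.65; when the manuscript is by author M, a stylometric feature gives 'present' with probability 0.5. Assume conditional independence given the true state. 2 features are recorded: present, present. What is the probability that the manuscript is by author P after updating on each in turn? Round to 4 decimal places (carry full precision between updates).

0.5298

After 'present': P(author P) = 0.65·0.4000 / (0.65·0.4000 + 0.5·0.6000) ≈ 0.4643
After 'present': P(author P) = 0.65·0.4643 / (0.65·0.4643 + 0.5·0.5357) ≈ 0.5298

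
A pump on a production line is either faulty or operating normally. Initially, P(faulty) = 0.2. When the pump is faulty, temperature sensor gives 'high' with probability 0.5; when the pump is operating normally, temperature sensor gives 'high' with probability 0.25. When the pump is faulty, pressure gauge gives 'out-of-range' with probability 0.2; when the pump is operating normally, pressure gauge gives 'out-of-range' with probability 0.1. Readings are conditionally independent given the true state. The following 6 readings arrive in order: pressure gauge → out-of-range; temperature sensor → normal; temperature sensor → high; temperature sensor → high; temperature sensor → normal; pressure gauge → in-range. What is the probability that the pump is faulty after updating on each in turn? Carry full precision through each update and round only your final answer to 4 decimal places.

0.4414

After pressure gauge='out-of-range': P(faulty) = 0.2·0.2000 / (0.2·0.2000 + 0.1·0.8000) ≈ 0.3333
After temperature sensor='normal': P(faulty) = 0.5·0.3333 / (0.5·0.3333 + 0.75·0.6667) ≈ 0.2500
After temperature sensor='high': P(faulty) = 0.5·0.2500 / (0.5·0.2500 + 0.25·0.7500) ≈ 0.4000
After temperature sensor='high': P(faulty) = 0.5·0.4000 / (0.5·0.4000 + 0.25·0.6000) ≈ 0.5714
After temperature sensor='normal': P(faulty) = 0.5·0.5714 / (0.5·0.5714 + 0.75·0.4286) ≈ 0.4706
After pressure gauge='in-range': P(faulty) = 0.8·0.4706 / (0.8·0.4706 + 0.9·0.5294) ≈ 0.4414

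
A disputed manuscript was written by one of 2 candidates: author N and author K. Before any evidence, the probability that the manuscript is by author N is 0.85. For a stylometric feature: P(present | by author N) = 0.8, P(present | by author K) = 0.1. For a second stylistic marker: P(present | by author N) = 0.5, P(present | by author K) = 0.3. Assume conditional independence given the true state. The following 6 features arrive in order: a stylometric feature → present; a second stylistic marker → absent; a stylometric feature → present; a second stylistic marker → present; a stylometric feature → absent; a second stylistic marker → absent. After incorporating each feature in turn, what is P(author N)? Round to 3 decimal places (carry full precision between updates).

0.986

After a stylometric feature='present': P(author N) = 0.8·0.8500 / (0.8·0.8500 + 0.1·0.1500) ≈ 0.9784
After a second stylistic marker='absent': P(author N) = 0.5·0.9784 / (0.5·0.9784 + 0.7·0.0216) ≈ 0.9700
After a stylometric feature='present': P(author N) = 0.8·0.9700 / (0.8·0.9700 + 0.1·0.0300) ≈ 0.9962
After a second stylistic marker='present': P(author N) = 0.5·0.9962 / (0.5·0.9962 + 0.3·0.0038) ≈ 0.9977
After a stylometric feature='absent': P(author N) = 0.2·0.9977 / (0.2·0.9977 + 0.9·0.0023) ≈ 0.9897
After a second stylistic marker='absent': P(author N) = 0.5·0.9897 / (0.5·0.9897 + 0.7·0.0103) ≈ 0.9856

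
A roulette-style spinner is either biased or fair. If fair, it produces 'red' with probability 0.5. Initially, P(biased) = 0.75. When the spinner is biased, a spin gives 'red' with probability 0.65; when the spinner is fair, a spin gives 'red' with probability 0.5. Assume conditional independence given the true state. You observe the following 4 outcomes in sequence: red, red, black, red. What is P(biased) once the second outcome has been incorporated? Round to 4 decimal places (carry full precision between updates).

0.8353

Apply Bayes' rule sequentially, carrying P(biased) forward.
After 'red': P(biased) = 0.65·0.7500 / (0.65·0.7500 + 0.5·0.2500) ≈ 0.7959
After 'red': P(biased) = 0.65·0.7959 / (0.65·0.7959 + 0.5·0.2041) ≈ 0.8353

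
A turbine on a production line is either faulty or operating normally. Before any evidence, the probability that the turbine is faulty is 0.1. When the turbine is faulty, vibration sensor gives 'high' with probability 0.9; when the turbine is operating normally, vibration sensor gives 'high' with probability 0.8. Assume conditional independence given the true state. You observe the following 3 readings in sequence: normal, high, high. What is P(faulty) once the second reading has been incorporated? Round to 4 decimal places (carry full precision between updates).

Each posterior becomes the prior for the next update.
After 'normal': P(faulty) = 0.1·0.1000 / (0.1·0.1000 + 0.2·0.9000) ≈ 0.0526
After 'high': P(faulty) = 0.9·0.0526 / (0.9·0.0526 + 0.8·0.9474) ≈ 0.0588

0.0588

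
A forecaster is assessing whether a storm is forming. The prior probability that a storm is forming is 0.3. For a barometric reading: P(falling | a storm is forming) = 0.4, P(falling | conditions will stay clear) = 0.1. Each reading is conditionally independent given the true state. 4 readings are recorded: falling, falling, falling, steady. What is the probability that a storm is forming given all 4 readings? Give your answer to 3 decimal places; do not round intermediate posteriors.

0.948

After 'falling': P(storm) = 0.4·0.3000 / (0.4·0.3000 + 0.1·0.7000) ≈ 0.6316
After 'falling': P(storm) = 0.4·0.6316 / (0.4·0.6316 + 0.1·0.3684) ≈ 0.8727
After 'falling': P(storm) = 0.4·0.8727 / (0.4·0.8727 + 0.1·0.1273) ≈ 0.9648
After 'steady': P(storm) = 0.6·0.9648 / (0.6·0.9648 + 0.9·0.0352) ≈ 0.9481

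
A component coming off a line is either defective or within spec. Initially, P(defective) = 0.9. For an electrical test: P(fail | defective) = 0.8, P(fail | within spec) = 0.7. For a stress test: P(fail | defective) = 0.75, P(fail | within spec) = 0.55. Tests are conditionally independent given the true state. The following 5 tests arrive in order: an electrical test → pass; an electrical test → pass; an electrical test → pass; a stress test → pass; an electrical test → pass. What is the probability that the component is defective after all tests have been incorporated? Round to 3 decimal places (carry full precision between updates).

0.497

After an electrical test='pass': P(defective) = 0.2·0.9000 / (0.2·0.9000 + 0.3·0.1000) ≈ 0.8571
After an electrical test='pass': P(defective) = 0.2·0.8571 / (0.2·0.8571 + 0.3·0.1429) ≈ 0.8000
After an electrical test='pass': P(defective) = 0.2·0.8000 / (0.2·0.8000 + 0.3·0.2000) ≈ 0.7273
After a stress test='pass': P(defective) = 0.25·0.7273 / (0.25·0.7273 + 0.45·0.2727) ≈ 0.5970
After an electrical test='pass': P(defective) = 0.2·0.5970 / (0.2·0.5970 + 0.3·0.4030) ≈ 0.4969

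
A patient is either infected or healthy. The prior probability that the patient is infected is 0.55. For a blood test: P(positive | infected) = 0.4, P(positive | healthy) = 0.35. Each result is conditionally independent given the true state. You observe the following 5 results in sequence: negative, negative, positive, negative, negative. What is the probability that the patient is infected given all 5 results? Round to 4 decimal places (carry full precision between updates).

0.5035

After 'negative': P(infected) = 0.6·0.5500 / (0.6·0.5500 + 0.65·0.4500) ≈ 0.5301
After 'negative': P(infected) = 0.6·0.5301 / (0.6·0.5301 + 0.65·0.4699) ≈ 0.5101
After 'positive': P(infected) = 0.4·0.5101 / (0.4·0.5101 + 0.35·0.4899) ≈ 0.5434
After 'negative': P(infected) = 0.6·0.5434 / (0.6·0.5434 + 0.65·0.4566) ≈ 0.5235
After 'negative': P(infected) = 0.6·0.5235 / (0.6·0.5235 + 0.65·0.4765) ≈ 0.5035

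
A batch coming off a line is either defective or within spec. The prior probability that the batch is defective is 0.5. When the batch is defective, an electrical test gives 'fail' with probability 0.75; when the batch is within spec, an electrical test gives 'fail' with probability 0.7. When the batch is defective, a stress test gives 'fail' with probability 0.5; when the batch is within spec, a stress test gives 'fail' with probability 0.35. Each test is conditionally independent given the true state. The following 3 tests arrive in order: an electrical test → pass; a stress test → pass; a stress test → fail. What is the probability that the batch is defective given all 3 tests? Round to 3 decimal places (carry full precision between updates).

0.478

After an electrical test='pass': P(defective) = 0.25·0.5000 / (0.25·0.5000 + 0.3·0.5000) ≈ 0.4545
After a stress test='pass': P(defective) = 0.5·0.4545 / (0.5·0.4545 + 0.65·0.5455) ≈ 0.3906
After a stress test='fail': P(defective) = 0.5·0.3906 / (0.5·0.3906 + 0.35·0.6094) ≈ 0.4780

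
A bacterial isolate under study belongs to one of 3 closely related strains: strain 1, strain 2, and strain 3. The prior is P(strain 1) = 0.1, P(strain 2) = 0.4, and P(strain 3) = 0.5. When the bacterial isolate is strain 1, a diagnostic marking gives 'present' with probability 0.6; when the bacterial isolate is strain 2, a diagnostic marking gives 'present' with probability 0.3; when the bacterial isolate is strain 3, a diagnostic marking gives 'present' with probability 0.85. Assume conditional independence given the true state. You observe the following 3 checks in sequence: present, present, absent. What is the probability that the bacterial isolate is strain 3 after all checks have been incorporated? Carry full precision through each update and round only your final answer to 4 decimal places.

0.5778

After 'present': normaliser = 0.6·0.1000 + 0.3·0.4000 + 0.85·0.5000; P(strain 1) ≈ 0.0992, P(strain 2) ≈ 0.1983, P(strain 3) ≈ 0.7025
After 'present': normaliser = 0.6·0.0992 + 0.3·0.1983 + 0.85·0.7025; P(strain 1) ≈ 0.0831, P(strain 2) ≈ 0.0831, P(strain 3) ≈ 0.8338
After 'absent': normaliser = 0.4·0.0831 + 0.7·0.0831 + 0.15·0.8338; P(strain 1) ≈ 0.1535, P(strain 2) ≈ 0.2687, P(strain 3) ≈ 0.5778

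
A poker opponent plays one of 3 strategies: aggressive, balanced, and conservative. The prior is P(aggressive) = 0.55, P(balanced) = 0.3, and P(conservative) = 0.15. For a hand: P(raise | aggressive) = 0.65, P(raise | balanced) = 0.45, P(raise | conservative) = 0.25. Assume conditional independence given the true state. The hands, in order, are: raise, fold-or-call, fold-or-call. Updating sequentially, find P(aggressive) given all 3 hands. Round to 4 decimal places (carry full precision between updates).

After 'raise': normaliser = 0.65·0.5500 + 0.45·0.3000 + 0.25·0.1500; P(aggressive) ≈ 0.6745, P(balanced) ≈ 0.2547, P(conservative) ≈ 0.0708
After 'fold-or-call': normaliser = 0.35·0.6745 + 0.55·0.2547 + 0.75·0.0708; P(aggressive) ≈ 0.5500, P(balanced) ≈ 0.3264, P(conservative) ≈ 0.1236
After 'fold-or-call': normaliser = 0.35·0.5500 + 0.55·0.3264 + 0.75·0.1236; P(aggressive) ≈ 0.4142, P(balanced) ≈ 0.3863, P(conservative) ≈ 0.1995

0.4142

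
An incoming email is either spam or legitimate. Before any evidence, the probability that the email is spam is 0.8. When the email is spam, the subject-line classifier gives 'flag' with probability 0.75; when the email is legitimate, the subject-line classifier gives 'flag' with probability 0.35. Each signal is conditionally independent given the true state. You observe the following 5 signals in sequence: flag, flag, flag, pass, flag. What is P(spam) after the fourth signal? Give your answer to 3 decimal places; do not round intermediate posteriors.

0.938

After 'flag': P(spam) = 0.75·0.8000 / (0.75·0.8000 + 0.35·0.2000) ≈ 0.8955
After 'flag': P(spam) = 0.75·0.8955 / (0.75·0.8955 + 0.35·0.1045) ≈ 0.9484
After 'flag': P(spam) = 0.75·0.9484 / (0.75·0.9484 + 0.35·0.0516) ≈ 0.9752
After 'pass': P(spam) = 0.25·0.9752 / (0.25·0.9752 + 0.65·0.0248) ≈ 0.9380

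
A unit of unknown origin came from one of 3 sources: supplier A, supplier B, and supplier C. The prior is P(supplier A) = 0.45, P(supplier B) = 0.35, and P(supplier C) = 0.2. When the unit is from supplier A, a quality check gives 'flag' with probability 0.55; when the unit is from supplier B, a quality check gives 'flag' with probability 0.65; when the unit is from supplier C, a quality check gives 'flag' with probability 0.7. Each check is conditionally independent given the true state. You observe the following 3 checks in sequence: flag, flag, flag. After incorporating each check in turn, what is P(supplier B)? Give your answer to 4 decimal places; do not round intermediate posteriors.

0.4012

After 'flag': normaliser = 0.55·0.4500 + 0.65·0.3500 + 0.7·0.2000; P(supplier A) ≈ 0.4024, P(supplier B) ≈ 0.3699, P(supplier C) ≈ 0.2276
After 'flag': normaliser = 0.55·0.4024 + 0.65·0.3699 + 0.7·0.2276; P(supplier A) ≈ 0.3563, P(supplier B) ≈ 0.3871, P(supplier C) ≈ 0.2565
After 'flag': normaliser = 0.55·0.3563 + 0.65·0.3871 + 0.7·0.2565; P(supplier A) ≈ 0.3125, P(supplier B) ≈ 0.4012, P(supplier C) ≈ 0.2863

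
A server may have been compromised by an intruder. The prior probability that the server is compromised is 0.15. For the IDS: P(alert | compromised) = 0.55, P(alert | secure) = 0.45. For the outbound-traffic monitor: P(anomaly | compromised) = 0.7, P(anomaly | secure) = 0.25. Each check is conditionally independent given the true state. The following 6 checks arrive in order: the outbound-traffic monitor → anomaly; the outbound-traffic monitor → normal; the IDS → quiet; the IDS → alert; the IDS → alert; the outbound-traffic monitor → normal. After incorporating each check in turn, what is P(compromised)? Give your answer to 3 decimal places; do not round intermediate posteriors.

0.088

After the outbound-traffic monitor='anomaly': P(compromised) = 0.7·0.1500 / (0.7·0.1500 + 0.25·0.8500) ≈ 0.3307
After the outbound-traffic monitor='normal': P(compromised) = 0.3·0.3307 / (0.3·0.3307 + 0.75·0.6693) ≈ 0.1650
After the IDS='quiet': P(compromised) = 0.45·0.1650 / (0.45·0.1650 + 0.55·0.8350) ≈ 0.1392
After the IDS='alert': P(compromised) = 0.55·0.1392 / (0.55·0.1392 + 0.45·0.8608) ≈ 0.1650
After the IDS='alert': P(compromised) = 0.55·0.1650 / (0.55·0.1650 + 0.45·0.8350) ≈ 0.1946
After the outbound-traffic monitor='normal': P(compromised) = 0.3·0.1946 / (0.3·0.1946 + 0.75·0.8054) ≈ 0.0881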